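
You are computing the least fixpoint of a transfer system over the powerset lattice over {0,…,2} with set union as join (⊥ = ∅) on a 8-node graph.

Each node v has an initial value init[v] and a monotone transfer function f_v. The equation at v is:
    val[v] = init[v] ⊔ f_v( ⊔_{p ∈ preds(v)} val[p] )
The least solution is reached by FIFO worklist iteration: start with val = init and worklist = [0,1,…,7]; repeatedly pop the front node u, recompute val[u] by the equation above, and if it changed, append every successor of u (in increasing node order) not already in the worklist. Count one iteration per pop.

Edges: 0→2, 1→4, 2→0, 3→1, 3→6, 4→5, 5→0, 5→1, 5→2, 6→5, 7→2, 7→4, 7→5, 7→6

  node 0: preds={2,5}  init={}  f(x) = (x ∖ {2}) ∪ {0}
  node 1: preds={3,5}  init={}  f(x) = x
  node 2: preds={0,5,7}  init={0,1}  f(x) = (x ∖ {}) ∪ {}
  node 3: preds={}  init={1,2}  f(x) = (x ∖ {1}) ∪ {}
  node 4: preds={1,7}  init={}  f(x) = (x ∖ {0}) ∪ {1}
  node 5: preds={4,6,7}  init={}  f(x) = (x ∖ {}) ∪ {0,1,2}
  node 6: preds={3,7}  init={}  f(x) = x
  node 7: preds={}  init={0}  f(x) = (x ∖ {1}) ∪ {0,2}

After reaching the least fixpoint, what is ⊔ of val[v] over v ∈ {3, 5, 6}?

{0,1,2}

Iteration log — 15 steps:
  step 1. node 0  ⊔preds={0,1}  new={0,1}  old={}  +wl: 
  step 2. node 1  ⊔preds={1,2}  new={1,2}  old={}  +wl: 
  step 3. node 2  ⊔preds={0,1}  new={0,1}  stable
  step 4. node 3  ⊔preds={}  new={1,2}  stable
  step 5. node 4  ⊔preds={0,1,2}  new={1,2}  old={}  +wl: 
  step 6. node 5  ⊔preds={0,1,2}  new={0,1,2}  old={}  +wl: 0,1,2
  step 7. node 6  ⊔preds={0,1,2}  new={0,1,2}  old={}  +wl: 5
  step 8. node 7  ⊔preds={}  new={0,2}  old={0}  +wl: 4,6
  step 9. node 0  ⊔preds={0,1,2}  new={0,1}  stable
  step 10. node 1  ⊔preds={0,1,2}  new={0,1,2}  old={1,2}  +wl: 
  step 11. node 2  ⊔preds={0,1,2}  new={0,1,2}  old={0,1}  +wl: 0
  step 12. node 5  ⊔preds={0,1,2}  new={0,1,2}  stable
  step 13. node 4  ⊔preds={0,1,2}  new={1,2}  stable
  step 14. node 6  ⊔preds={0,1,2}  new={0,1,2}  stable
  step 15. node 0  ⊔preds={0,1,2}  new={0,1}  stable

Least fixpoint reached:
  node 0: {0,1}
  node 1: {0,1,2}
  node 2: {0,1,2}
  node 3: {1,2}
  node 4: {1,2}
  node 5: {0,1,2}
  node 6: {0,1,2}
  node 7: {0,2}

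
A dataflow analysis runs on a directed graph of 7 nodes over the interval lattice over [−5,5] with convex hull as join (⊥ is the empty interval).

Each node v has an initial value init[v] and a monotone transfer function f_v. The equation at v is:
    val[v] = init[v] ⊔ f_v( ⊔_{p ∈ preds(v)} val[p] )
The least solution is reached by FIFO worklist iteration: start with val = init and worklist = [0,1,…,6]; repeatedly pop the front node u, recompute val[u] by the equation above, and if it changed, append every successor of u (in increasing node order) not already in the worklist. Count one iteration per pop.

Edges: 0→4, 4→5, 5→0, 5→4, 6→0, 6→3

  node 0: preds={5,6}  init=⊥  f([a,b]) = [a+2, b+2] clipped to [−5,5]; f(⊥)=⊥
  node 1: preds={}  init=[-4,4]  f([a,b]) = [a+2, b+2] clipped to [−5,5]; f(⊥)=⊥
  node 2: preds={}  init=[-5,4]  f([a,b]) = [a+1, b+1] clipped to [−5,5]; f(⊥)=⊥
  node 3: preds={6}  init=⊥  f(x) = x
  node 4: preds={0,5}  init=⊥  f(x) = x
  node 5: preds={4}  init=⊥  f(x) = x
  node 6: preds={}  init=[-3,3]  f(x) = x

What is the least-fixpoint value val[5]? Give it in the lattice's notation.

Trace (9 dequeues):
  [1] u=0 | in [-3,3] | out [-1,5] | prev ⊥ | push {}
  [2] u=1 | in ⊥ | out [-4,4] | ==
  [3] u=2 | in ⊥ | out [-5,4] | ==
  [4] u=3 | in [-3,3] | out [-3,3] | prev ⊥ | push {}
  [5] u=4 | in [-1,5] | out [-1,5] | prev ⊥ | push {}
  [6] u=5 | in [-1,5] | out [-1,5] | prev ⊥ | push {0,4}
  [7] u=6 | in ⊥ | out [-3,3] | ==
  [8] u=0 | in [-3,5] | out [-1,5] | ==
  [9] u=4 | in [-1,5] | out [-1,5] | ==

Converged values:
  [0] [-1,5]
  [1] [-4,4]
  [2] [-5,4]
  [3] [-3,3]
  [4] [-1,5]
  [5] [-1,5]
  [6] [-3,3]

[-1,5]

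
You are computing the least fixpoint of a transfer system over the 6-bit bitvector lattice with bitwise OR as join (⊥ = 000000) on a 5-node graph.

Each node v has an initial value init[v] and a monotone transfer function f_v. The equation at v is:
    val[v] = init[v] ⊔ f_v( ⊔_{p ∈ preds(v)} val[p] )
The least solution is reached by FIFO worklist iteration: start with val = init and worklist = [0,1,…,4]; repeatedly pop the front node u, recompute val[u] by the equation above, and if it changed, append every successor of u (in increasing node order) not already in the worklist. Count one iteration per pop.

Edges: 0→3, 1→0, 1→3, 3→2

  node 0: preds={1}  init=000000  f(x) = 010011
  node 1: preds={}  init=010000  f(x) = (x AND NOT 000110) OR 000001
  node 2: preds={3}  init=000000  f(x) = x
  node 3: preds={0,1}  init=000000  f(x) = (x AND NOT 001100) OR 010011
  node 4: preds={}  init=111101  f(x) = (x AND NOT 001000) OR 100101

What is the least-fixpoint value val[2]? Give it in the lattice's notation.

Trace (7 dequeues):
  [1] u=0 | in 010000 | out 010011 | prev 000000 | push {}
  [2] u=1 | in 000000 | out 010001 | prev 010000 | push {0}
  [3] u=2 | in 000000 | out 000000 | ==
  [4] u=3 | in 010011 | out 010011 | prev 000000 | push {2}
  [5] u=4 | in 000000 | out 111101 | ==
  [6] u=0 | in 010001 | out 010011 | ==
  [7] u=2 | in 010011 | out 010011 | prev 000000 | push {}

Converged values:
  [0] 010011
  [1] 010001
  [2] 010011
  [3] 010011
  [4] 111101

010011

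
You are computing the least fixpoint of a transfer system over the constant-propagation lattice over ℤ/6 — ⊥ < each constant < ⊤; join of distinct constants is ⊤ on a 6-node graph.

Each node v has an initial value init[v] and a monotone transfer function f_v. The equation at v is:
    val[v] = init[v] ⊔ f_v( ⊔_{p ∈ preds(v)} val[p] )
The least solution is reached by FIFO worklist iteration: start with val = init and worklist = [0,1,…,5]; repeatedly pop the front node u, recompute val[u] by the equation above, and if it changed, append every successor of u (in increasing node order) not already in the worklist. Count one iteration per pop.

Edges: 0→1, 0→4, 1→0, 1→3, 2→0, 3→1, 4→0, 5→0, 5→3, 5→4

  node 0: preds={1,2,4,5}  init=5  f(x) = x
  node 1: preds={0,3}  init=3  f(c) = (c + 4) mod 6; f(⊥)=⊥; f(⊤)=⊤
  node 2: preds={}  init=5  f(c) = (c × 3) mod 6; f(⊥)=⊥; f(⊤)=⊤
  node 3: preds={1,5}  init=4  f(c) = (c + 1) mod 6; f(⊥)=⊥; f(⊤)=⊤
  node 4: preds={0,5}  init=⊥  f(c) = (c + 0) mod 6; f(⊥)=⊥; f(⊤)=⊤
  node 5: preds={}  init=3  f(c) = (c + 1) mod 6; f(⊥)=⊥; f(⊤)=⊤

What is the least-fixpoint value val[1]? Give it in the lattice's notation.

⊤

Worklist (8 pops):
  #1 pop 0: in=⊤ → ⊤ (was 5); enqueue []
  #2 pop 1: in=⊤ → ⊤ (was 3); enqueue [0]
  #3 pop 2: in=⊥ → 5 (no change)
  #4 pop 3: in=⊤ → ⊤ (was 4); enqueue [1]
  #5 pop 4: in=⊤ → ⊤ (was ⊥); enqueue []
  #6 pop 5: in=⊥ → 3 (no change)
  #7 pop 0: in=⊤ → ⊤ (no change)
  #8 pop 1: in=⊤ → ⊤ (no change)

Fixpoint:
  val[0] = ⊤
  val[1] = ⊤
  val[2] = 5
  val[3] = ⊤
  val[4] = ⊤
  val[5] = 3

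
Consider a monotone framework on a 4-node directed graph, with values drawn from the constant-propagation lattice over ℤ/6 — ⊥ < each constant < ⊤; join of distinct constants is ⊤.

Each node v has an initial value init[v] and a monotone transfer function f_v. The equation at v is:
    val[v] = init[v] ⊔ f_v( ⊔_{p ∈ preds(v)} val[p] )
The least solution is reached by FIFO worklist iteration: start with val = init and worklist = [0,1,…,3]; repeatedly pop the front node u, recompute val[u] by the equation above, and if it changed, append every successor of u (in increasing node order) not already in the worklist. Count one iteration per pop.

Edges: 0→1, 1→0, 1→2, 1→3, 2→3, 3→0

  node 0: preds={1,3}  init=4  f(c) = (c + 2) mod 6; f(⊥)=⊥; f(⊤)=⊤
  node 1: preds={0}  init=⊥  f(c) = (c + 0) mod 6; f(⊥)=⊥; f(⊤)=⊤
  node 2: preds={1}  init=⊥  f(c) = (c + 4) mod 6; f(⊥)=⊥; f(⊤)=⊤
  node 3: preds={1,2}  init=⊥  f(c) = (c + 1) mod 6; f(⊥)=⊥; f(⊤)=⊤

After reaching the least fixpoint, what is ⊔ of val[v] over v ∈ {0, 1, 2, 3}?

Iteration log — 9 steps:
  step 1. node 0  ⊔preds=⊥  new=4  stable
  step 2. node 1  ⊔preds=4  new=4  old=⊥  +wl: 0
  step 3. node 2  ⊔preds=4  new=2  old=⊥  +wl: 
  step 4. node 3  ⊔preds=⊤  new=⊤  old=⊥  +wl: 
  step 5. node 0  ⊔preds=⊤  new=⊤  old=4  +wl: 1
  step 6. node 1  ⊔preds=⊤  new=⊤  old=4  +wl: 0,2,3
  step 7. node 0  ⊔preds=⊤  new=⊤  stable
  step 8. node 2  ⊔preds=⊤  new=⊤  old=2  +wl: 
  step 9. node 3  ⊔preds=⊤  new=⊤  stable

Least fixpoint reached:
  node 0: ⊤
  node 1: ⊤
  node 2: ⊤
  node 3: ⊤

⊤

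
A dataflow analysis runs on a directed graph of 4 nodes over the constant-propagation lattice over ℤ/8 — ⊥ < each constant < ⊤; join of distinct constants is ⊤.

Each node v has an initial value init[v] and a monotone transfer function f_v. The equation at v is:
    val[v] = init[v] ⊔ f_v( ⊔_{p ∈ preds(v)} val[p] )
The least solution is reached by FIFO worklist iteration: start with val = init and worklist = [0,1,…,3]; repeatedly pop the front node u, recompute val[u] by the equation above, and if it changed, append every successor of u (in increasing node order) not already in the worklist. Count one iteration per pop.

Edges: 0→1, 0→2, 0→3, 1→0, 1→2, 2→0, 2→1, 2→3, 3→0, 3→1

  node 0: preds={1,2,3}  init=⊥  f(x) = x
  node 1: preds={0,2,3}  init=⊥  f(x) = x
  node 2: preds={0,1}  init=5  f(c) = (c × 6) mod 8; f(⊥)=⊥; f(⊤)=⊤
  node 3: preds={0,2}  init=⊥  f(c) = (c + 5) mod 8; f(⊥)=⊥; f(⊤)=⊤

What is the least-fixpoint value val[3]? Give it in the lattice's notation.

Iteration log — 9 steps:
  step 1. node 0  ⊔preds=5  new=5  old=⊥  +wl: 
  step 2. node 1  ⊔preds=5  new=5  old=⊥  +wl: 0
  step 3. node 2  ⊔preds=5  new=⊤  old=5  +wl: 1
  step 4. node 3  ⊔preds=⊤  new=⊤  old=⊥  +wl: 
  step 5. node 0  ⊔preds=⊤  new=⊤  old=5  +wl: 2,3
  step 6. node 1  ⊔preds=⊤  new=⊤  old=5  +wl: 0
  step 7. node 2  ⊔preds=⊤  new=⊤  stable
  step 8. node 3  ⊔preds=⊤  new=⊤  stable
  step 9. node 0  ⊔preds=⊤  new=⊤  stable

Least fixpoint reached:
  node 0: ⊤
  node 1: ⊤
  node 2: ⊤
  node 3: ⊤

⊤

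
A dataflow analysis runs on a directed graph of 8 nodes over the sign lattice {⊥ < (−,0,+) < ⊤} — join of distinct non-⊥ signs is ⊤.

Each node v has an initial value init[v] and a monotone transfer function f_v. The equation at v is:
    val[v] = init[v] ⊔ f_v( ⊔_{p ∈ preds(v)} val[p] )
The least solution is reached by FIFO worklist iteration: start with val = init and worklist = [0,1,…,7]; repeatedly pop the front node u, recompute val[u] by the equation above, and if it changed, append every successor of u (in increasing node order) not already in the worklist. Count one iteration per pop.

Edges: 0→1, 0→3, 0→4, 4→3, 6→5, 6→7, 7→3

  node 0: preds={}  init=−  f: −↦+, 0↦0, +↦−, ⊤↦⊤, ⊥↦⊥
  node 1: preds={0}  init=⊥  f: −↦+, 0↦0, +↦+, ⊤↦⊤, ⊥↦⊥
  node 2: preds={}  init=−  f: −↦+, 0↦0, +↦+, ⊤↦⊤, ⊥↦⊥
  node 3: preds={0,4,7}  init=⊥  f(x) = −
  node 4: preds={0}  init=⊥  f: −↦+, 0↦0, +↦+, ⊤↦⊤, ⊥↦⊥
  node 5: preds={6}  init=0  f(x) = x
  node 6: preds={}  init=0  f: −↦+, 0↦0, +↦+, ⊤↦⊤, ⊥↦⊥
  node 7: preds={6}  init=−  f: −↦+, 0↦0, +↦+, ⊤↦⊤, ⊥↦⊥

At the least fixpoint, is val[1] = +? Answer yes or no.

Worklist (9 pops):
  #1 pop 0: in=⊥ → − (no change)
  #2 pop 1: in=− → + (was ⊥); enqueue []
  #3 pop 2: in=⊥ → − (no change)
  #4 pop 3: in=− → − (was ⊥); enqueue []
  #5 pop 4: in=− → + (was ⊥); enqueue [3]
  #6 pop 5: in=0 → 0 (no change)
  #7 pop 6: in=⊥ → 0 (no change)
  #8 pop 7: in=0 → ⊤ (was −); enqueue []
  #9 pop 3: in=⊤ → − (no change)

Fixpoint:
  val[0] = −
  val[1] = +
  val[2] = −
  val[3] = −
  val[4] = +
  val[5] = 0
  val[6] = 0
  val[7] = ⊤

yes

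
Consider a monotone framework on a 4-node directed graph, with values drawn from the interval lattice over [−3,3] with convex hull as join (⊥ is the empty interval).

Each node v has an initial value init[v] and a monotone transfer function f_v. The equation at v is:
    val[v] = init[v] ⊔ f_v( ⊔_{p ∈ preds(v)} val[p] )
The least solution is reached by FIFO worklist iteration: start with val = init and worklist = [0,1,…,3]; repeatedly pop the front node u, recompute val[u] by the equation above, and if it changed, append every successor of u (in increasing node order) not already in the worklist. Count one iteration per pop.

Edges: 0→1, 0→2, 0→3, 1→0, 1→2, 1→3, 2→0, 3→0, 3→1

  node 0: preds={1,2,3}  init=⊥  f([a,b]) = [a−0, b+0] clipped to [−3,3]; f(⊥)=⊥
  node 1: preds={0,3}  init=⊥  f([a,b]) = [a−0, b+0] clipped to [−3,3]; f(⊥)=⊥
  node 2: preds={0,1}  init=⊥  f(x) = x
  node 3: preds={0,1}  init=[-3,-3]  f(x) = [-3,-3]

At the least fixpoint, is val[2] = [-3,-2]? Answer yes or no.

Worklist (5 pops):
  #1 pop 0: in=[-3,-3] → [-3,-3] (was ⊥); enqueue []
  #2 pop 1: in=[-3,-3] → [-3,-3] (was ⊥); enqueue [0]
  #3 pop 2: in=[-3,-3] → [-3,-3] (was ⊥); enqueue []
  #4 pop 3: in=[-3,-3] → [-3,-3] (no change)
  #5 pop 0: in=[-3,-3] → [-3,-3] (no change)

Fixpoint:
  val[0] = [-3,-3]
  val[1] = [-3,-3]
  val[2] = [-3,-3]
  val[3] = [-3,-3]

no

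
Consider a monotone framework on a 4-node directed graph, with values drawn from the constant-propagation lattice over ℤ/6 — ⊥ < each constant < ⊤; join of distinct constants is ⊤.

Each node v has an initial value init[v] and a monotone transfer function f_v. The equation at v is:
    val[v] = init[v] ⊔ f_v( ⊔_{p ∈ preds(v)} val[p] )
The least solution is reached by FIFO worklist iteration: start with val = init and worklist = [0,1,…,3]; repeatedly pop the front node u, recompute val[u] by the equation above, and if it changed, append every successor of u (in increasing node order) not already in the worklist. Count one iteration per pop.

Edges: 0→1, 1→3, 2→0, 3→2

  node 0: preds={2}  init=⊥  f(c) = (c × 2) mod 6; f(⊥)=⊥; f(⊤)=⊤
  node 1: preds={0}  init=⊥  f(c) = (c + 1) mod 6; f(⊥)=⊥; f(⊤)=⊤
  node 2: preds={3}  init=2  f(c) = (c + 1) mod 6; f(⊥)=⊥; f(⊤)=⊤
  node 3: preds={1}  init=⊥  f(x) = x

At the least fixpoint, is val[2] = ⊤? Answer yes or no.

Trace (9 dequeues):
  [1] u=0 | in 2 | out 4 | prev ⊥ | push {}
  [2] u=1 | in 4 | out 5 | prev ⊥ | push {}
  [3] u=2 | in ⊥ | out 2 | ==
  [4] u=3 | in 5 | out 5 | prev ⊥ | push {2}
  [5] u=2 | in 5 | out ⊤ | prev 2 | push {0}
  [6] u=0 | in ⊤ | out ⊤ | prev 4 | push {1}
  [7] u=1 | in ⊤ | out ⊤ | prev 5 | push {3}
  [8] u=3 | in ⊤ | out ⊤ | prev 5 | push {2}
  [9] u=2 | in ⊤ | out ⊤ | ==

Converged values:
  [0] ⊤
  [1] ⊤
  [2] ⊤
  [3] ⊤

yes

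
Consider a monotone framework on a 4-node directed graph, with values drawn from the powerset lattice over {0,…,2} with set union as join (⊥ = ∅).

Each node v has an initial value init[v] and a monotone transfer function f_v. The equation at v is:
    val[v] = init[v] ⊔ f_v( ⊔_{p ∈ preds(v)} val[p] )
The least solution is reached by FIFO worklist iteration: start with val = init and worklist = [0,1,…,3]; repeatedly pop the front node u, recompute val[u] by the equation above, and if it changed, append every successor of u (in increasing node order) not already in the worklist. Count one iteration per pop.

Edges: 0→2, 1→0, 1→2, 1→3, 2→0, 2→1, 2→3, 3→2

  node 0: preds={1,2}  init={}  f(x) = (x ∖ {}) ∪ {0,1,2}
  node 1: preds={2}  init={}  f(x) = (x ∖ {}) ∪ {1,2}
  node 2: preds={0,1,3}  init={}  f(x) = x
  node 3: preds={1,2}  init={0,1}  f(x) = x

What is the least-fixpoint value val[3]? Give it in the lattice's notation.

{0,1,2}

Iteration log — 9 steps:
  step 1. node 0  ⊔preds={}  new={0,1,2}  old={}  +wl: 
  step 2. node 1  ⊔preds={}  new={1,2}  old={}  +wl: 0
  step 3. node 2  ⊔preds={0,1,2}  new={0,1,2}  old={}  +wl: 1
  step 4. node 3  ⊔preds={0,1,2}  new={0,1,2}  old={0,1}  +wl: 2
  step 5. node 0  ⊔preds={0,1,2}  new={0,1,2}  stable
  step 6. node 1  ⊔preds={0,1,2}  new={0,1,2}  old={1,2}  +wl: 0,3
  step 7. node 2  ⊔preds={0,1,2}  new={0,1,2}  stable
  step 8. node 0  ⊔preds={0,1,2}  new={0,1,2}  stable
  step 9. node 3  ⊔preds={0,1,2}  new={0,1,2}  stable

Least fixpoint reached:
  node 0: {0,1,2}
  node 1: {0,1,2}
  node 2: {0,1,2}
  node 3: {0,1,2}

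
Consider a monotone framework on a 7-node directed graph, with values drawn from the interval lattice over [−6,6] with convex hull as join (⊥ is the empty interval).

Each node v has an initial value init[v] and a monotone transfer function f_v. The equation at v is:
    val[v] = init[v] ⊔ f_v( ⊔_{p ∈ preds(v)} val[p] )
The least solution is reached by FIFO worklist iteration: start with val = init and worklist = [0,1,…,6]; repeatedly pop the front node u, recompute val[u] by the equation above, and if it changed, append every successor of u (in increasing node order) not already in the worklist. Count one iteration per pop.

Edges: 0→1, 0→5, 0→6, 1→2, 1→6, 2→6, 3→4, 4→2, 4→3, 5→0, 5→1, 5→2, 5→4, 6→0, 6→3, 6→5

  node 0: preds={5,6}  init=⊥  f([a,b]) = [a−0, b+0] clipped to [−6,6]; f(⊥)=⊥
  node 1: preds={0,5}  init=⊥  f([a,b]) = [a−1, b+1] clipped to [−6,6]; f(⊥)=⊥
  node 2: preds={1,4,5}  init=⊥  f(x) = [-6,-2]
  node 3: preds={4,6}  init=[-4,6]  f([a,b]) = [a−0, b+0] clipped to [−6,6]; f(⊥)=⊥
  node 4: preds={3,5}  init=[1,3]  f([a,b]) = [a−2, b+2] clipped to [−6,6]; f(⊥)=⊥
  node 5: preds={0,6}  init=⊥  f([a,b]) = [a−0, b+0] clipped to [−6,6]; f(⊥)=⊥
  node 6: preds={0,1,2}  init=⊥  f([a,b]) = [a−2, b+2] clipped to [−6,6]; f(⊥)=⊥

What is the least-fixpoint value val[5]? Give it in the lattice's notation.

[-6,6]

Iteration log — 30 steps:
  step 1. node 0  ⊔preds=⊥  new=⊥  stable
  step 2. node 1  ⊔preds=⊥  new=⊥  stable
  step 3. node 2  ⊔preds=[1,3]  new=[-6,-2]  old=⊥  +wl: 
  step 4. node 3  ⊔preds=[1,3]  new=[-4,6]  stable
  step 5. node 4  ⊔preds=[-4,6]  new=[-6,6]  old=[1,3]  +wl: 2,3
  step 6. node 5  ⊔preds=⊥  new=⊥  stable
  step 7. node 6  ⊔preds=[-6,-2]  new=[-6,0]  old=⊥  +wl: 0,5
  step 8. node 2  ⊔preds=[-6,6]  new=[-6,-2]  stable
  step 9. node 3  ⊔preds=[-6,6]  new=[-6,6]  old=[-4,6]  +wl: 4
  step 10. node 0  ⊔preds=[-6,0]  new=[-6,0]  old=⊥  +wl: 1,6
  step 11. node 5  ⊔preds=[-6,0]  new=[-6,0]  old=⊥  +wl: 0,2
  step 12. node 4  ⊔preds=[-6,6]  new=[-6,6]  stable
  step 13. node 1  ⊔preds=[-6,0]  new=[-6,1]  old=⊥  +wl: 
  step 14. node 6  ⊔preds=[-6,1]  new=[-6,3]  old=[-6,0]  +wl: 3,5
  step 15. node 0  ⊔preds=[-6,3]  new=[-6,3]  old=[-6,0]  +wl: 1,6
  step 16. node 2  ⊔preds=[-6,6]  new=[-6,-2]  stable
  step 17. node 3  ⊔preds=[-6,6]  new=[-6,6]  stable
  step 18. node 5  ⊔preds=[-6,3]  new=[-6,3]  old=[-6,0]  +wl: 0,2,4
  step 19. node 1  ⊔preds=[-6,3]  new=[-6,4]  old=[-6,1]  +wl: 
  step 20. node 6  ⊔preds=[-6,4]  new=[-6,6]  old=[-6,3]  +wl: 3,5
  step 21. node 0  ⊔preds=[-6,6]  new=[-6,6]  old=[-6,3]  +wl: 1,6
  step 22. node 2  ⊔preds=[-6,6]  new=[-6,-2]  stable
  step 23. node 4  ⊔preds=[-6,6]  new=[-6,6]  stable
  step 24. node 3  ⊔preds=[-6,6]  new=[-6,6]  stable
  step 25. node 5  ⊔preds=[-6,6]  new=[-6,6]  old=[-6,3]  +wl: 0,2,4
  step 26. node 1  ⊔preds=[-6,6]  new=[-6,6]  old=[-6,4]  +wl: 
  step 27. node 6  ⊔preds=[-6,6]  new=[-6,6]  stable
  step 28. node 0  ⊔preds=[-6,6]  new=[-6,6]  stable
  step 29. node 2  ⊔preds=[-6,6]  new=[-6,-2]  stable
  step 30. node 4  ⊔preds=[-6,6]  new=[-6,6]  stable

Least fixpoint reached:
  node 0: [-6,6]
  node 1: [-6,6]
  node 2: [-6,-2]
  node 3: [-6,6]
  node 4: [-6,6]
  node 5: [-6,6]
  node 6: [-6,6]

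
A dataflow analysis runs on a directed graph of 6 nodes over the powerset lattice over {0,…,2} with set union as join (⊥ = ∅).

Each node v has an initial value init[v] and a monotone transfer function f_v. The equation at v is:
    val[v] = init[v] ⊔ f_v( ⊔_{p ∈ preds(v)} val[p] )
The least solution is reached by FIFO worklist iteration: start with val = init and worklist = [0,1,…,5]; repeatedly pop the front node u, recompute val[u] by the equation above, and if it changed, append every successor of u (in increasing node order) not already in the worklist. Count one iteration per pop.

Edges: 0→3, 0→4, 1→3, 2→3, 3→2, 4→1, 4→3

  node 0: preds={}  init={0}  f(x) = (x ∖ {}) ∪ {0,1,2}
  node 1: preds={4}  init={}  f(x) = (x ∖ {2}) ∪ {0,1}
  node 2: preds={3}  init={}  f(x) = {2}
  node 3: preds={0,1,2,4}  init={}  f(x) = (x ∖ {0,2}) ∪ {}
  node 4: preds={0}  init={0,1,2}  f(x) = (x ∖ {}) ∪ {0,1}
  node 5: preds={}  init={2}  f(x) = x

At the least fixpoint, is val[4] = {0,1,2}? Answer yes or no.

Worklist (7 pops):
  #1 pop 0: in={} → {0,1,2} (was {0}); enqueue []
  #2 pop 1: in={0,1,2} → {0,1} (was {}); enqueue []
  #3 pop 2: in={} → {2} (was {}); enqueue []
  #4 pop 3: in={0,1,2} → {1} (was {}); enqueue [2]
  #5 pop 4: in={0,1,2} → {0,1,2} (no change)
  #6 pop 5: in={} → {2} (no change)
  #7 pop 2: in={1} → {2} (no change)

Fixpoint:
  val[0] = {0,1,2}
  val[1] = {0,1}
  val[2] = {2}
  val[3] = {1}
  val[4] = {0,1,2}
  val[5] = {2}

yes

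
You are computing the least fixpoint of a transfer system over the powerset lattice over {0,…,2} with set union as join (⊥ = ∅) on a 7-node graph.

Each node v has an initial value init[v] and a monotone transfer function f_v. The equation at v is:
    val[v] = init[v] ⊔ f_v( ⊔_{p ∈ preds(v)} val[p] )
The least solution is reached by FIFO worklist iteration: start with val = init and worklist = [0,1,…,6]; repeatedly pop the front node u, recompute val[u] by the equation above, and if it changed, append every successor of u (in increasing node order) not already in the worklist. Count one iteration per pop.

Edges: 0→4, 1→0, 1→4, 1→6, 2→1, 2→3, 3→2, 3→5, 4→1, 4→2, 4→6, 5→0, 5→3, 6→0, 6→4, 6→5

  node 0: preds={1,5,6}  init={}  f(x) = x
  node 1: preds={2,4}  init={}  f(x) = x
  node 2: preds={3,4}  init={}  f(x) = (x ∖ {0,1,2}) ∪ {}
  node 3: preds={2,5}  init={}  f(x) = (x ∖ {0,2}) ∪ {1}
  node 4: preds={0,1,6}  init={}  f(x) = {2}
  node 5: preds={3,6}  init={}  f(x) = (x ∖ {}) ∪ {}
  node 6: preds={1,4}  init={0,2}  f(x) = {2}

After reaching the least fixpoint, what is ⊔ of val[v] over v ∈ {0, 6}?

Iteration log — 13 steps:
  step 1. node 0  ⊔preds={0,2}  new={0,2}  old={}  +wl: 
  step 2. node 1  ⊔preds={}  new={}  stable
  step 3. node 2  ⊔preds={}  new={}  stable
  step 4. node 3  ⊔preds={}  new={1}  old={}  +wl: 2
  step 5. node 4  ⊔preds={0,2}  new={2}  old={}  +wl: 1
  step 6. node 5  ⊔preds={0,1,2}  new={0,1,2}  old={}  +wl: 0,3
  step 7. node 6  ⊔preds={2}  new={0,2}  stable
  step 8. node 2  ⊔preds={1,2}  new={}  stable
  step 9. node 1  ⊔preds={2}  new={2}  old={}  +wl: 4,6
  step 10. node 0  ⊔preds={0,1,2}  new={0,1,2}  old={0,2}  +wl: 
  step 11. node 3  ⊔preds={0,1,2}  new={1}  stable
  step 12. node 4  ⊔preds={0,1,2}  new={2}  stable
  step 13. node 6  ⊔preds={2}  new={0,2}  stable

Least fixpoint reached:
  node 0: {0,1,2}
  node 1: {2}
  node 2: {}
  node 3: {1}
  node 4: {2}
  node 5: {0,1,2}
  node 6: {0,2}

{0,1,2}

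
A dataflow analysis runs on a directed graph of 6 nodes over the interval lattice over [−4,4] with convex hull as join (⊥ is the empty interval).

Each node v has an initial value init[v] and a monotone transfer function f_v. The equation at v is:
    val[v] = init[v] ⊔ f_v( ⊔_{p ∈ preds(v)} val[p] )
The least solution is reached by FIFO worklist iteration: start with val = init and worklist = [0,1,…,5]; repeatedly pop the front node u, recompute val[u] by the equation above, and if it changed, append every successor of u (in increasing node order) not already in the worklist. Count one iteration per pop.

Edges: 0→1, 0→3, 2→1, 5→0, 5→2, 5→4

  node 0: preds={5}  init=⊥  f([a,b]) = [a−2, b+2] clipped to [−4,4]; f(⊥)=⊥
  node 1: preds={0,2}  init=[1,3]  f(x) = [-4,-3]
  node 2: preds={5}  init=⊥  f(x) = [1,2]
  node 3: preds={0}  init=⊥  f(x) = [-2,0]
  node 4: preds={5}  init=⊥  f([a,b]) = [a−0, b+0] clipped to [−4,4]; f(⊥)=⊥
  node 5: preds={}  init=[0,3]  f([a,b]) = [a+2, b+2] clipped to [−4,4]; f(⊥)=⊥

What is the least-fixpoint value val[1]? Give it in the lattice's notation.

Trace (7 dequeues):
  [1] u=0 | in [0,3] | out [-2,4] | prev ⊥ | push {}
  [2] u=1 | in [-2,4] | out [-4,3] | prev [1,3] | push {}
  [3] u=2 | in [0,3] | out [1,2] | prev ⊥ | push {1}
  [4] u=3 | in [-2,4] | out [-2,0] | prev ⊥ | push {}
  [5] u=4 | in [0,3] | out [0,3] | prev ⊥ | push {}
  [6] u=5 | in ⊥ | out [0,3] | ==
  [7] u=1 | in [-2,4] | out [-4,3] | ==

Converged values:
  [0] [-2,4]
  [1] [-4,3]
  [2] [1,2]
  [3] [-2,0]
  [4] [0,3]
  [5] [0,3]

[-4,3]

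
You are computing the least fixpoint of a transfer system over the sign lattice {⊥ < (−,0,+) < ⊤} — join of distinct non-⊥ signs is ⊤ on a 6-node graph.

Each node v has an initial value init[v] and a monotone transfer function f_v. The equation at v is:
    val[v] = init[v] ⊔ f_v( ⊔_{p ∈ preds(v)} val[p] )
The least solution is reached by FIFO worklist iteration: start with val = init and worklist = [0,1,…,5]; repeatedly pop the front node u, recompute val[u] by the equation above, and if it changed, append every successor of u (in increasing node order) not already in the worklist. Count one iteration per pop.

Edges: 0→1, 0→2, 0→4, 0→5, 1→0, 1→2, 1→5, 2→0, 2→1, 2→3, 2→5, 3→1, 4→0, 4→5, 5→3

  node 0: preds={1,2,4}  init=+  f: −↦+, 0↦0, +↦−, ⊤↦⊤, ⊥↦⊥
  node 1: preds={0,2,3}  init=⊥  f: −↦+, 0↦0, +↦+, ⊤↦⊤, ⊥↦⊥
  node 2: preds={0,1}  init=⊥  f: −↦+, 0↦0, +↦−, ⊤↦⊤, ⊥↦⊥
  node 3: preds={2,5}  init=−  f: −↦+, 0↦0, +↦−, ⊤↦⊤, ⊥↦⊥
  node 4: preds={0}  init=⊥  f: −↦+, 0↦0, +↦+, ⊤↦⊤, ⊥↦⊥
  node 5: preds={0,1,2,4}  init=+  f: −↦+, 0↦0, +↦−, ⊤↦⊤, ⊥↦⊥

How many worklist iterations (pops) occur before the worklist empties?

13

Trace (13 dequeues):
  [1] u=0 | in ⊥ | out + | ==
  [2] u=1 | in ⊤ | out ⊤ | prev ⊥ | push {0}
  [3] u=2 | in ⊤ | out ⊤ | prev ⊥ | push {1}
  [4] u=3 | in ⊤ | out ⊤ | prev − | push {}
  [5] u=4 | in + | out + | prev ⊥ | push {}
  [6] u=5 | in ⊤ | out ⊤ | prev + | push {3}
  [7] u=0 | in ⊤ | out ⊤ | prev + | push {2,4,5}
  [8] u=1 | in ⊤ | out ⊤ | ==
  [9] u=3 | in ⊤ | out ⊤ | ==
  [10] u=2 | in ⊤ | out ⊤ | ==
  [11] u=4 | in ⊤ | out ⊤ | prev + | push {0}
  [12] u=5 | in ⊤ | out ⊤ | ==
  [13] u=0 | in ⊤ | out ⊤ | ==

Converged values:
  [0] ⊤
  [1] ⊤
  [2] ⊤
  [3] ⊤
  [4] ⊤
  [5] ⊤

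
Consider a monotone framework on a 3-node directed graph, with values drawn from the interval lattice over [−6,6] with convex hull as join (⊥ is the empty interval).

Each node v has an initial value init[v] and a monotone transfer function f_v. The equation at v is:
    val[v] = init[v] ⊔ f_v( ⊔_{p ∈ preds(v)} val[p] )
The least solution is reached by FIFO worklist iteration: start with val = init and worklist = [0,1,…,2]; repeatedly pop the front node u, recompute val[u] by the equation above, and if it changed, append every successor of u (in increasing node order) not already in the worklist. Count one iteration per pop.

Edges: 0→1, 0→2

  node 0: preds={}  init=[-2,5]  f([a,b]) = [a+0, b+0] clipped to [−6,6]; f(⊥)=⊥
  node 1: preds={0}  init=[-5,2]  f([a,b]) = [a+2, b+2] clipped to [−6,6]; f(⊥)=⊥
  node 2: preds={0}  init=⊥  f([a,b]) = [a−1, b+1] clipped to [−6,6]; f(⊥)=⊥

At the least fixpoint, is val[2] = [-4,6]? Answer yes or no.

no

Trace (3 dequeues):
  [1] u=0 | in ⊥ | out [-2,5] | ==
  [2] u=1 | in [-2,5] | out [-5,6] | prev [-5,2] | push {}
  [3] u=2 | in [-2,5] | out [-3,6] | prev ⊥ | push {}

Converged values:
  [0] [-2,5]
  [1] [-5,6]
  [2] [-3,6]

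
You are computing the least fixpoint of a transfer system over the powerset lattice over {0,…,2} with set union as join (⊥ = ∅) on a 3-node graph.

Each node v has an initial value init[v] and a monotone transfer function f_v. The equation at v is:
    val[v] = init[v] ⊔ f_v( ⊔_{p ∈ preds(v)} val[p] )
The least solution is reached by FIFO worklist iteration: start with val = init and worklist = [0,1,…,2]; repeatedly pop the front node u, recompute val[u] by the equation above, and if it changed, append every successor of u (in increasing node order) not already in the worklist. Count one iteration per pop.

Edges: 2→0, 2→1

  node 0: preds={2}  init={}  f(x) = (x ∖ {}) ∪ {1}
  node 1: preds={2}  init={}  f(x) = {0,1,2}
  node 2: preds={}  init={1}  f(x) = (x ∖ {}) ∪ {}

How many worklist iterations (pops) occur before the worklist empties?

3

Worklist (3 pops):
  #1 pop 0: in={1} → {1} (was {}); enqueue []
  #2 pop 1: in={1} → {0,1,2} (was {}); enqueue []
  #3 pop 2: in={} → {1} (no change)

Fixpoint:
  val[0] = {1}
  val[1] = {0,1,2}
  val[2] = {1}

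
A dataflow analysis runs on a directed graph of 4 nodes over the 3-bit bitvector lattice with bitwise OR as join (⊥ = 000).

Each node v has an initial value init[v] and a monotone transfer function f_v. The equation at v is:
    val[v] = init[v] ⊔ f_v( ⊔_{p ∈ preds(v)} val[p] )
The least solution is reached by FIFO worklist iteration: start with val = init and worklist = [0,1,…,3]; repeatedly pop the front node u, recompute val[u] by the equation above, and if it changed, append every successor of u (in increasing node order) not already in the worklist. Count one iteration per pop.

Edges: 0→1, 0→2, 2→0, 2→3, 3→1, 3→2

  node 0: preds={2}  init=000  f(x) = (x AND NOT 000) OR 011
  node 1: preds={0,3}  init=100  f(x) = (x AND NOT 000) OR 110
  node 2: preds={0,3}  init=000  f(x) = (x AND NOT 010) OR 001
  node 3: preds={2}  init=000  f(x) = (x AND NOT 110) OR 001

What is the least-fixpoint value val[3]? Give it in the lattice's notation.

001

Trace (7 dequeues):
  [1] u=0 | in 000 | out 011 | prev 000 | push {}
  [2] u=1 | in 011 | out 111 | prev 100 | push {}
  [3] u=2 | in 011 | out 001 | prev 000 | push {0}
  [4] u=3 | in 001 | out 001 | prev 000 | push {1,2}
  [5] u=0 | in 001 | out 011 | ==
  [6] u=1 | in 011 | out 111 | ==
  [7] u=2 | in 011 | out 001 | ==

Converged values:
  [0] 011
  [1] 111
  [2] 001
  [3] 001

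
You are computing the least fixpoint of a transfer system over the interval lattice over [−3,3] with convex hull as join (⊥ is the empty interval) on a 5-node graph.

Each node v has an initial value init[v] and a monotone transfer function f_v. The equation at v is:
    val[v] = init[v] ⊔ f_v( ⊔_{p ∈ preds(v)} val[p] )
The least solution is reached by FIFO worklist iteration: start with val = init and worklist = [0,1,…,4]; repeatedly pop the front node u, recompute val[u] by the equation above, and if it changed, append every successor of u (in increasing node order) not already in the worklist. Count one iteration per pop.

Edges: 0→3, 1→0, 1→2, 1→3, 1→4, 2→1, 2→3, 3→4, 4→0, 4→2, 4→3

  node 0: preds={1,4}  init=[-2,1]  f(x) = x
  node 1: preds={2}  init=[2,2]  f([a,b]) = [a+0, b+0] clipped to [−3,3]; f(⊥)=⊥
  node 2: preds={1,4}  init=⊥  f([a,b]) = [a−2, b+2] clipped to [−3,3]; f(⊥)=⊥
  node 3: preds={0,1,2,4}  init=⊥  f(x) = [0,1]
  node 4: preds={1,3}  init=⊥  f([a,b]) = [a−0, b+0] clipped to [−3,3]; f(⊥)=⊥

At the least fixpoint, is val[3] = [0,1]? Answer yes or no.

Trace (23 dequeues):
  [1] u=0 | in [2,2] | out [-2,2] | prev [-2,1] | push {}
  [2] u=1 | in ⊥ | out [2,2] | ==
  [3] u=2 | in [2,2] | out [0,3] | prev ⊥ | push {1}
  [4] u=3 | in [-2,3] | out [0,1] | prev ⊥ | push {}
  [5] u=4 | in [0,2] | out [0,2] | prev ⊥ | push {0,2,3}
  [6] u=1 | in [0,3] | out [0,3] | prev [2,2] | push {4}
  [7] u=0 | in [0,3] | out [-2,3] | prev [-2,2] | push {}
  [8] u=2 | in [0,3] | out [-2,3] | prev [0,3] | push {1}
  [9] u=3 | in [-2,3] | out [0,1] | ==
  [10] u=4 | in [0,3] | out [0,3] | prev [0,2] | push {0,2,3}
  [11] u=1 | in [-2,3] | out [-2,3] | prev [0,3] | push {4}
  [12] u=0 | in [-2,3] | out [-2,3] | ==
  [13] u=2 | in [-2,3] | out [-3,3] | prev [-2,3] | push {1}
  [14] u=3 | in [-3,3] | out [0,1] | ==
  [15] u=4 | in [-2,3] | out [-2,3] | prev [0,3] | push {0,2,3}
  [16] u=1 | in [-3,3] | out [-3,3] | prev [-2,3] | push {4}
  [17] u=0 | in [-3,3] | out [-3,3] | prev [-2,3] | push {}
  [18] u=2 | in [-3,3] | out [-3,3] | ==
  [19] u=3 | in [-3,3] | out [0,1] | ==
  [20] u=4 | in [-3,3] | out [-3,3] | prev [-2,3] | push {0,2,3}
  [21] u=0 | in [-3,3] | out [-3,3] | ==
  [22] u=2 | in [-3,3] | out [-3,3] | ==
  [23] u=3 | in [-3,3] | out [0,1] | ==

Converged values:
  [0] [-3,3]
  [1] [-3,3]
  [2] [-3,3]
  [3] [0,1]
  [4] [-3,3]

yes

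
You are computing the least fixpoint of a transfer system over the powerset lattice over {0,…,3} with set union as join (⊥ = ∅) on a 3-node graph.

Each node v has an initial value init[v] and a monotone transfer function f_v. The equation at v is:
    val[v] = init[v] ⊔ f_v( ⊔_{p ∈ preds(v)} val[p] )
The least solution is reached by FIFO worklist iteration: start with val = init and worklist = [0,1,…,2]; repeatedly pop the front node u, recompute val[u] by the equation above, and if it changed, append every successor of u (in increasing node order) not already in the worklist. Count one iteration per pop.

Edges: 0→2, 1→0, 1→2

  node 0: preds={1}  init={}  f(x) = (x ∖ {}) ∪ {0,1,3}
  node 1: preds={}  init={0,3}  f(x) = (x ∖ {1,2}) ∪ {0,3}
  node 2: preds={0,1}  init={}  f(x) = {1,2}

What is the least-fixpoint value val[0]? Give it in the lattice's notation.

{0,1,3}

Iteration log — 3 steps:
  step 1. node 0  ⊔preds={0,3}  new={0,1,3}  old={}  +wl: 
  step 2. node 1  ⊔preds={}  new={0,3}  stable
  step 3. node 2  ⊔preds={0,1,3}  new={1,2}  old={}  +wl: 

Least fixpoint reached:
  node 0: {0,1,3}
  node 1: {0,3}
  node 2: {1,2}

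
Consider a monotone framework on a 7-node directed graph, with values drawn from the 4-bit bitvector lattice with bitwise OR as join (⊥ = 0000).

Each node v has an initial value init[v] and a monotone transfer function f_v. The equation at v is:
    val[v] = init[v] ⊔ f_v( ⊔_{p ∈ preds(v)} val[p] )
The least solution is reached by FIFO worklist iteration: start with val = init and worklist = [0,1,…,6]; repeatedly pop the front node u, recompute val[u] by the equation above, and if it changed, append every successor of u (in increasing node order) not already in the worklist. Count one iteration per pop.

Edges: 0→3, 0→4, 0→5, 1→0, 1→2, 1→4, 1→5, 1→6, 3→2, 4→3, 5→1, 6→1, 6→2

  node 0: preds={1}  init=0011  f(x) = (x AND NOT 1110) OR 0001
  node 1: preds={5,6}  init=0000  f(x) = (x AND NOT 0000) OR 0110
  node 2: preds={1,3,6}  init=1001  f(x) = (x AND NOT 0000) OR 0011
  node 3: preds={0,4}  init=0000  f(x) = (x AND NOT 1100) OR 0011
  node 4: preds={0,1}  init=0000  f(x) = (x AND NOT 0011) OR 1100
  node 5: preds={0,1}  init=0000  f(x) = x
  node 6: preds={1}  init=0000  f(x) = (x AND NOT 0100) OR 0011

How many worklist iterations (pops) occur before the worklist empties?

Trace (16 dequeues):
  [1] u=0 | in 0000 | out 0011 | ==
  [2] u=1 | in 0000 | out 0110 | prev 0000 | push {0}
  [3] u=2 | in 0110 | out 1111 | prev 1001 | push {}
  [4] u=3 | in 0011 | out 0011 | prev 0000 | push {2}
  [5] u=4 | in 0111 | out 1100 | prev 0000 | push {3}
  [6] u=5 | in 0111 | out 0111 | prev 0000 | push {1}
  [7] u=6 | in 0110 | out 0011 | prev 0000 | push {}
  [8] u=0 | in 0110 | out 0011 | ==
  [9] u=2 | in 0111 | out 1111 | ==
  [10] u=3 | in 1111 | out 0011 | ==
  [11] u=1 | in 0111 | out 0111 | prev 0110 | push {0,2,4,5,6}
  [12] u=0 | in 0111 | out 0011 | ==
  [13] u=2 | in 0111 | out 1111 | ==
  [14] u=4 | in 0111 | out 1100 | ==
  [15] u=5 | in 0111 | out 0111 | ==
  [16] u=6 | in 0111 | out 0011 | ==

Converged values:
  [0] 0011
  [1] 0111
  [2] 1111
  [3] 0011
  [4] 1100
  [5] 0111
  [6] 0011

16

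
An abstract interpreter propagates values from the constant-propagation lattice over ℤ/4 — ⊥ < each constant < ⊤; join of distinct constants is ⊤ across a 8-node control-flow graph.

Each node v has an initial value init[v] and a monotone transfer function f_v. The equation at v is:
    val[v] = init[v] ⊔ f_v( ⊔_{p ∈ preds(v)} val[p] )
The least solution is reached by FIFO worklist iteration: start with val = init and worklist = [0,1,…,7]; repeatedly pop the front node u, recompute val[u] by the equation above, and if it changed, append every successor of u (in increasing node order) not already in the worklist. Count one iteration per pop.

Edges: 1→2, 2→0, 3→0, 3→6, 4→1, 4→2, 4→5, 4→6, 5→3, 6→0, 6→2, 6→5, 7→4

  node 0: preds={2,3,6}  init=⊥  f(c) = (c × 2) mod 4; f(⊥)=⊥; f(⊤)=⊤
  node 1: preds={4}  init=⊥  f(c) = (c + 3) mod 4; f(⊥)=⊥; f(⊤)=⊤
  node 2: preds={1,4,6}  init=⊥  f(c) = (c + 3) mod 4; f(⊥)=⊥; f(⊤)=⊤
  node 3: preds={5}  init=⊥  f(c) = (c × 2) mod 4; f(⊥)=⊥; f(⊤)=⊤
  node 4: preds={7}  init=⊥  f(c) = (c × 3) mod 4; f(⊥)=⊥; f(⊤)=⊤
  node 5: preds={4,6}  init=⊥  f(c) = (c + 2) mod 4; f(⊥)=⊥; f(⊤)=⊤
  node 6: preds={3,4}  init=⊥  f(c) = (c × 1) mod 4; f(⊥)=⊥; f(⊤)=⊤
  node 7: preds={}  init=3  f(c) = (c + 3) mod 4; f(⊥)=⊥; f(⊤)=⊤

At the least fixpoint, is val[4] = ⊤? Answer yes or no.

Worklist (20 pops):
  #1 pop 0: in=⊥ → ⊥ (no change)
  #2 pop 1: in=⊥ → ⊥ (no change)
  #3 pop 2: in=⊥ → ⊥ (no change)
  #4 pop 3: in=⊥ → ⊥ (no change)
  #5 pop 4: in=3 → 1 (was ⊥); enqueue [1,2]
  #6 pop 5: in=1 → 3 (was ⊥); enqueue [3]
  #7 pop 6: in=1 → 1 (was ⊥); enqueue [0,5]
  #8 pop 7: in=⊥ → 3 (no change)
  #9 pop 1: in=1 → 0 (was ⊥); enqueue []
  #10 pop 2: in=⊤ → ⊤ (was ⊥); enqueue []
  #11 pop 3: in=3 → 2 (was ⊥); enqueue [6]
  #12 pop 0: in=⊤ → ⊤ (was ⊥); enqueue []
  #13 pop 5: in=1 → 3 (no change)
  #14 pop 6: in=⊤ → ⊤ (was 1); enqueue [0,2,5]
  #15 pop 0: in=⊤ → ⊤ (no change)
  #16 pop 2: in=⊤ → ⊤ (no change)
  #17 pop 5: in=⊤ → ⊤ (was 3); enqueue [3]
  #18 pop 3: in=⊤ → ⊤ (was 2); enqueue [0,6]
  #19 pop 0: in=⊤ → ⊤ (no change)
  #20 pop 6: in=⊤ → ⊤ (no change)

Fixpoint:
  val[0] = ⊤
  val[1] = 0
  val[2] = ⊤
  val[3] = ⊤
  val[4] = 1
  val[5] = ⊤
  val[6] = ⊤
  val[7] = 3

no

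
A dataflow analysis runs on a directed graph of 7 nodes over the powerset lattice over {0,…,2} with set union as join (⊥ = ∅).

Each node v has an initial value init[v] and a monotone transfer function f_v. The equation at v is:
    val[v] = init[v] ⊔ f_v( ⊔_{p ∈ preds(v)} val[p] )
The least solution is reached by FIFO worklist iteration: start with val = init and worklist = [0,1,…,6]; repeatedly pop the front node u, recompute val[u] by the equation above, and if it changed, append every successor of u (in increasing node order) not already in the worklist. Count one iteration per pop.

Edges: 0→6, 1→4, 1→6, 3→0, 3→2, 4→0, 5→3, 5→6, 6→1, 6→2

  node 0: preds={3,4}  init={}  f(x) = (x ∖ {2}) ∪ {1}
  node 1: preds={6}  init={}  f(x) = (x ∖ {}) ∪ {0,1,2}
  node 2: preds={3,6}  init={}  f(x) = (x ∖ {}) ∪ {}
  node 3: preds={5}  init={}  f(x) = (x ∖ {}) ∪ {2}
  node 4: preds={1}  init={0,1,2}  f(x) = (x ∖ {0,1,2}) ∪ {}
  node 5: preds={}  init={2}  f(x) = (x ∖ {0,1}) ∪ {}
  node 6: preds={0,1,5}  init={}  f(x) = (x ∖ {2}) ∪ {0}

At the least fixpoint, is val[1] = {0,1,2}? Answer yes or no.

Worklist (10 pops):
  #1 pop 0: in={0,1,2} → {0,1} (was {}); enqueue []
  #2 pop 1: in={} → {0,1,2} (was {}); enqueue []
  #3 pop 2: in={} → {} (no change)
  #4 pop 3: in={2} → {2} (was {}); enqueue [0,2]
  #5 pop 4: in={0,1,2} → {0,1,2} (no change)
  #6 pop 5: in={} → {2} (no change)
  #7 pop 6: in={0,1,2} → {0,1} (was {}); enqueue [1]
  #8 pop 0: in={0,1,2} → {0,1} (no change)
  #9 pop 2: in={0,1,2} → {0,1,2} (was {}); enqueue []
  #10 pop 1: in={0,1} → {0,1,2} (no change)

Fixpoint:
  val[0] = {0,1}
  val[1] = {0,1,2}
  val[2] = {0,1,2}
  val[3] = {2}
  val[4] = {0,1,2}
  val[5] = {2}
  val[6] = {0,1}

yes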